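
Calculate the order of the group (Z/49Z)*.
42

Prime factorization: 49 = 7^2
Using the formula φ(n) = n × Π(1 - 1/p) for each prime factor p:
φ(49) = 49 × (1 - 1/7)
φ(49) = 42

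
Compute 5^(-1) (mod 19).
5^(-1) ≡ 4 (mod 19). Verification: 5 × 4 = 20 ≡ 1 (mod 19)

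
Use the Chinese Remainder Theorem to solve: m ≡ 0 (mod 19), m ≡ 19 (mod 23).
M = 19 × 23 = 437. M₁ = 23, y₁ ≡ 5 (mod 19). M₂ = 19, y₂ ≡ 17 (mod 23). m = 0×23×5 + 19×19×17 ≡ 19 (mod 437)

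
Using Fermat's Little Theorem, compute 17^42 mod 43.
By Fermat's Little Theorem, 17^{42} ≡ 1 (mod 43) since 43 is prime and gcd(17, 43) = 1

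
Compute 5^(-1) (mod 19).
5^(-1) ≡ 4 (mod 19). Verification: 5 × 4 = 20 ≡ 1 (mod 19)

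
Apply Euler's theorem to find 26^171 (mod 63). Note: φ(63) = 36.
By Euler: 26^{36} ≡ 1 (mod 63) since gcd(26, 63) = 1. 171 = 4×36 + 27. So 26^{171} ≡ 26^{27} ≡ 62 (mod 63)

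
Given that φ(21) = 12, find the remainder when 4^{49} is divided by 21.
By Euler: 4^{12} ≡ 1 (mod 21) since gcd(4, 21) = 1. 49 = 4×12 + 1. So 4^{49} ≡ 4^{1} ≡ 4 (mod 21)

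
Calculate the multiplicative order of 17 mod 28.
Powers of 17 mod 28: 17^1≡17, 17^2≡9, 17^3≡13, 17^4≡25, 17^5≡5, 17^6≡1. Order = 6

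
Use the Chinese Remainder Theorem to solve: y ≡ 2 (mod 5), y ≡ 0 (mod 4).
M = 5 × 4 = 20. M₁ = 4, y₁ ≡ 4 (mod 5). M₂ = 5, y₂ ≡ 1 (mod 4). y = 2×4×4 + 0×5×1 ≡ 12 (mod 20)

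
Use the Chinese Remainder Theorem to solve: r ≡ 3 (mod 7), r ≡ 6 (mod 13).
M = 7 × 13 = 91. M₁ = 13, y₁ ≡ 6 (mod 7). M₂ = 7, y₂ ≡ 2 (mod 13). r = 3×13×6 + 6×7×2 ≡ 45 (mod 91)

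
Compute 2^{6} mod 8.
0

Using successive squaring:
Binary expansion of 6: 110
Powers of 2 mod 8 (each is the square of the previous):
  2^1 ≡ 2 (mod 8)
  2^2 ≡ 2² = 4 ≡ 4 (mod 8)
  2^4 ≡ 4² = 16 ≡ 0 (mod 8)
6 = 4 + 2, so 2^6 = 2^4 × 2^2 ≡ 0 × 4 (mod 8)
Multiplying step by step:
  0 × 4 = 0 ≡ 0 (mod 8)
Result: 2^6 ≡ 0 (mod 8)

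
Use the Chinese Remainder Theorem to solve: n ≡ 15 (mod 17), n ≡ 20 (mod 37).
168

Using the Chinese Remainder Theorem:
M = product of moduli = 629
For equation 1: M_1 = 37, 37 ≡ 3 (mod 17), inverse of 37 mod 17 is 6 (check: 3 × 6 = 18 ≡ 1 (mod 17))
For equation 2: M_2 = 17, 17 ≡ 17 (mod 37), inverse of 17 mod 37 is 24 (check: 17 × 24 = 408 ≡ 1 (mod 37))
Combine: n ≡ Σ r_i×M_i×(M_i⁻¹ mod m_i) = 15×37×6 + 20×17×24 = 3330 + 8160 = 11490
11490 mod 629 = 168
n ≡ 168 (mod 629)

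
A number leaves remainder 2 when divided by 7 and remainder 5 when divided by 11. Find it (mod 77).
M = 7 × 11 = 77. M₁ = 11, y₁ ≡ 2 (mod 7). M₂ = 7, y₂ ≡ 8 (mod 11). k = 2×11×2 + 5×7×8 ≡ 16 (mod 77)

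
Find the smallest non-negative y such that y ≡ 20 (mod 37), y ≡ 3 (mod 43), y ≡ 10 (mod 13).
3572

Using the Chinese Remainder Theorem:
M = product of moduli = 20683
For equation 1: M_1 = 559, 559 ≡ 4 (mod 37), inverse of 559 mod 37 is 28 (check: 4 × 28 = 112 ≡ 1 (mod 37))
For equation 2: M_2 = 481, 481 ≡ 8 (mod 43), inverse of 481 mod 43 is 27 (check: 8 × 27 = 216 ≡ 1 (mod 43))
For equation 3: M_3 = 1591, 1591 ≡ 5 (mod 13), inverse of 1591 mod 13 is 8 (check: 5 × 8 = 40 ≡ 1 (mod 13))
Combine: y ≡ Σ r_i×M_i×(M_i⁻¹ mod m_i) = 20×559×28 + 3×481×27 + 10×1591×8 = 313040 + 38961 + 127280 = 479281
479281 mod 20683 = 3572
y ≡ 3572 (mod 20683)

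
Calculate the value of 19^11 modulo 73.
Using repeated squaring. 11 = 8 + 2 + 1 (binary 1011). Repeated squaring mod 73: 19^1 ≡ 19; 19^2 ≡ 19² = 361 ≡ 69; 19^4 ≡ 69² = 4761 ≡ 16; 19^8 ≡ 16² = 256 ≡ 37. Multiply: 19^11 = 19^8 × 19^2 × 19^1 ≡ 37 × 69 × 19 (mod 73): 37 × 69 = 2553 ≡ 71; 71 × 19 = 1349 ≡ 35. So 19^11 ≡ 35 (mod 73).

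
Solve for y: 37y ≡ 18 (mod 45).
9

Since gcd(37, 45) = 1 divides 18, a solution exists.
Multiply both sides by the inverse of 37 mod 45:
  37^(-1) mod 45 = 28
  x ≡ 28 × 18 ≡ 504 ≡ 9 (mod 45)
Verification: 37 × 9 = 333 = 7 × 45 + 18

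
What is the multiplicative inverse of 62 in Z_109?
62^(-1) ≡ 51 (mod 109). Verification: 62 × 51 = 3162 ≡ 1 (mod 109)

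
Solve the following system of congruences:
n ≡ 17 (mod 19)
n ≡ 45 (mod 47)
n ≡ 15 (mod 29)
1784

Using the Chinese Remainder Theorem:
M = product of moduli = 25897
For equation 1: M_1 = 1363, 1363 ≡ 14 (mod 19), inverse of 1363 mod 19 is 15 (check: 14 × 15 = 210 ≡ 1 (mod 19))
For equation 2: M_2 = 551, 551 ≡ 34 (mod 47), inverse of 551 mod 47 is 18 (check: 34 × 18 = 612 ≡ 1 (mod 47))
For equation 3: M_3 = 893, 893 ≡ 23 (mod 29), inverse of 893 mod 29 is 24 (check: 23 × 24 = 552 ≡ 1 (mod 29))
Combine: n ≡ Σ r_i×M_i×(M_i⁻¹ mod m_i) = 17×1363×15 + 45×551×18 + 15×893×24 = 347565 + 446310 + 321480 = 1115355
1115355 mod 25897 = 1784
n ≡ 1784 (mod 25897)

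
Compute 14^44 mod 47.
Using repeated squaring. 44 = 32 + 8 + 4 (binary 101100). Repeated squaring mod 47: 14^1 ≡ 14; 14^2 ≡ 14² = 196 ≡ 8; 14^4 ≡ 8² = 64 ≡ 17; 14^8 ≡ 17² = 289 ≡ 7; 14^16 ≡ 7² = 49 ≡ 2; 14^32 ≡ 2² = 4 ≡ 4. Multiply: 14^44 = 14^32 × 14^8 × 14^4 ≡ 4 × 7 × 17 (mod 47): 4 × 7 = 28 ≡ 28; 28 × 17 = 476 ≡ 6. So 14^44 ≡ 6 (mod 47).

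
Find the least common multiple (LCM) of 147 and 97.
14259

First find GCD(147, 97) using the Euclidean algorithm:
147 = 1 × 97 + 50
97 = 1 × 50 + 47
50 = 1 × 47 + 3
47 = 15 × 3 + 2
3 = 1 × 2 + 1
2 = 2 × 1 + 0
GCD(147, 97) = 1

LCM formula: LCM(a, b) = (a × b) / GCD(a, b)
LCM(147, 97) = (147 × 97) / 1
LCM(147, 97) = 14259 / 1
LCM(147, 97) = 14259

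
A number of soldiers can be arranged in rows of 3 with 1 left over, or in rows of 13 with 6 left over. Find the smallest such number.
M = 3 × 13 = 39. M₁ = 13, y₁ ≡ 1 (mod 3). M₂ = 3, y₂ ≡ 9 (mod 13). m = 1×13×1 + 6×3×9 ≡ 19 (mod 39). The smallest positive such number is 19.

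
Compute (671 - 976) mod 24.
7

(671 - 976) = -305
-305 mod 24 = 7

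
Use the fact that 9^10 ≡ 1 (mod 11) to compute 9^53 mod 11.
By Fermat: 9^{10} ≡ 1 (mod 11). 53 = 5×10 + 3. So 9^{53} ≡ 9^{3} ≡ 3 (mod 11)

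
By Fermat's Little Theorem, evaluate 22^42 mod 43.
By Fermat's Little Theorem, 22^{42} ≡ 1 (mod 43) since 43 is prime and gcd(22, 43) = 1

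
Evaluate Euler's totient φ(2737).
2112

Prime factorization: 2737 = 7 × 17 × 23
Using the formula φ(n) = n × Π(1 - 1/p) for each prime factor p:
φ(2737) = 2737 × (1 - 1/7) × (1 - 1/17) × (1 - 1/23)
φ(2737) = 2112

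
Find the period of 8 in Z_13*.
Powers of 8 mod 13: 8^1≡8, 8^2≡12, 8^3≡5, 8^4≡1. Order = 4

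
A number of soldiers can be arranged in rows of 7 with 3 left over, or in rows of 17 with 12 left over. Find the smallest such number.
M = 7 × 17 = 119. M₁ = 17, y₁ ≡ 5 (mod 7). M₂ = 7, y₂ ≡ 5 (mod 17). x = 3×17×5 + 12×7×5 ≡ 80 (mod 119). The smallest positive such number is 80.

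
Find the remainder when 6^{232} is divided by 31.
By Fermat: 6^{30} ≡ 1 (mod 31). 232 = 7×30 + 22. So 6^{232} ≡ 6^{22} ≡ 25 (mod 31)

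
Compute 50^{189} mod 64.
0

Using successive squaring:
Binary expansion of 189: 10111101
Powers of 50 mod 64 (each is the square of the previous):
  50^1 ≡ 50 (mod 64)
  50^2 ≡ 50² = 2500 ≡ 4 (mod 64)
  50^4 ≡ 4² = 16 ≡ 16 (mod 64)
  50^8 ≡ 16² = 256 ≡ 0 (mod 64)
  50^16 ≡ 0² = 0 ≡ 0 (mod 64)
  50^32 ≡ 0² = 0 ≡ 0 (mod 64)
  50^64 ≡ 0² = 0 ≡ 0 (mod 64)
  50^128 ≡ 0² = 0 ≡ 0 (mod 64)
189 = 128 + 32 + 16 + 8 + 4 + 1, so 50^189 = 50^128 × 50^32 × 50^16 × 50^8 × 50^4 × 50^1 ≡ 0 × 0 × 0 × 0 × 16 × 50 (mod 64)
Multiplying step by step:
  0 × 0 = 0 ≡ 0 (mod 64)
  0 × 0 = 0 ≡ 0 (mod 64)
  0 × 0 = 0 ≡ 0 (mod 64)
  0 × 16 = 0 ≡ 0 (mod 64)
  0 × 50 = 0 ≡ 0 (mod 64)
Result: 50^189 ≡ 0 (mod 64)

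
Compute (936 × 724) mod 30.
24

(936 × 724) = 677664
677664 mod 30 = 24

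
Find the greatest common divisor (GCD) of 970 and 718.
2

Using the Euclidean algorithm:
970 = 1 × 718 + 252
718 = 2 × 252 + 214
252 = 1 × 214 + 38
214 = 5 × 38 + 24
38 = 1 × 24 + 14
24 = 1 × 14 + 10
14 = 1 × 10 + 4
10 = 2 × 4 + 2
4 = 2 × 2 + 0

GCD(970, 718) = 2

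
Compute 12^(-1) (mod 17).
12^(-1) ≡ 10 (mod 17). Verification: 12 × 10 = 120 ≡ 1 (mod 17)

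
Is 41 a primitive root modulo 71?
No

To verify, check if 41^(70/q) ≢ 1 (mod 71) for each prime divisor q of 70
Divisors of 70 = 70: [1, 2, 5, 7, 10, 14, 35, 70]
  41^(70/2) = 41^35 ≡ 70 (mod 71)
  41^(70/5) = 41^14 ≡ 1 (mod 71)
  41^(70/7) = 41^10 ≡ 20 (mod 71)
Conclusion: 41 is not a primitive root modulo 71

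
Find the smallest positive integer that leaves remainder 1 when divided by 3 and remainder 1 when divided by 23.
M = 3 × 23 = 69. M₁ = 23, y₁ ≡ 2 (mod 3). M₂ = 3, y₂ ≡ 8 (mod 23). y = 1×23×2 + 1×3×8 ≡ 1 (mod 69). The smallest positive such number is 1.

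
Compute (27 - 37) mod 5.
0

(27 - 37) = -10
-10 mod 5 = 0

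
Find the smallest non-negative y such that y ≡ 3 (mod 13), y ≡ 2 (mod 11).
68

Using the Chinese Remainder Theorem:
M = product of moduli = 143
For equation 1: M_1 = 11, 11 ≡ 11 (mod 13), inverse of 11 mod 13 is 6 (check: 11 × 6 = 66 ≡ 1 (mod 13))
For equation 2: M_2 = 13, 13 ≡ 2 (mod 11), inverse of 13 mod 11 is 6 (check: 2 × 6 = 12 ≡ 1 (mod 11))
Combine: y ≡ Σ r_i×M_i×(M_i⁻¹ mod m_i) = 3×11×6 + 2×13×6 = 198 + 156 = 354
354 mod 143 = 68
y ≡ 68 (mod 143)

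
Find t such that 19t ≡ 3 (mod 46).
5

Since gcd(19, 46) = 1 divides 3, a solution exists.
Multiply both sides by the inverse of 19 mod 46:
  19^(-1) mod 46 = 17
  x ≡ 17 × 3 ≡ 51 ≡ 5 (mod 46)
Verification: 19 × 5 = 95 = 2 × 46 + 3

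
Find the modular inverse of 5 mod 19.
5^(-1) ≡ 4 (mod 19). Verification: 5 × 4 = 20 ≡ 1 (mod 19)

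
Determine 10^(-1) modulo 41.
10^(-1) ≡ 37 (mod 41). Verification: 10 × 37 = 370 ≡ 1 (mod 41)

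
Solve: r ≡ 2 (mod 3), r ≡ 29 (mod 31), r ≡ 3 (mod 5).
M = 3 × 31 × 5 = 465. M₁ = 155, y₁ ≡ 2 (mod 3). M₂ = 15, y₂ ≡ 29 (mod 31). M₃ = 93, y₃ ≡ 2 (mod 5). r = 2×155×2 + 29×15×29 + 3×93×2 ≡ 308 (mod 465)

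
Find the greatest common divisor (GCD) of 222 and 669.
3

Using the Euclidean algorithm:
222 = 0 × 669 + 222
669 = 3 × 222 + 3
222 = 74 × 3 + 0

GCD(222, 669) = 3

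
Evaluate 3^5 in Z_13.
5 = 4 + 1 (binary 101). Repeated squaring mod 13: 3^1 ≡ 3; 3^2 ≡ 3² = 9 ≡ 9; 3^4 ≡ 9² = 81 ≡ 3. Multiply: 3^5 = 3^4 × 3^1 ≡ 3 × 3 (mod 13): 3 × 3 = 9 ≡ 9. So 3^5 ≡ 9 (mod 13).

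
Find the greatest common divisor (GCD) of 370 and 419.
1

Using the Euclidean algorithm:
370 = 0 × 419 + 370
419 = 1 × 370 + 49
370 = 7 × 49 + 27
49 = 1 × 27 + 22
27 = 1 × 22 + 5
22 = 4 × 5 + 2
5 = 2 × 2 + 1
2 = 2 × 1 + 0

GCD(370, 419) = 1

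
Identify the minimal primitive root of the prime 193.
p - 1 = 192 has prime divisors 2, 3. h is a primitive root mod 193 iff h^(192/q) ≢ 1 (mod 193) for each such q.
h = 2: 2^96 ≡ 1, 2^64 ≡ 84 (mod 193); 2^96 ≡ 1, so not a primitive root.
h = 3: 3^96 ≡ 1, 3^64 ≡ 1 (mod 193); 3^96 ≡ 1, so not a primitive root.
h = 4: 4^96 ≡ 1, 4^64 ≡ 108 (mod 193); 4^96 ≡ 1, so not a primitive root.
h = 5: 5^96 ≡ 192, 5^64 ≡ 84 (mod 193); none is 1, so 5 has order 192 and is a primitive root.
The smallest primitive root mod 193 is g = 5.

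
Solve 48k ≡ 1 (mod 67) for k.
48^(-1) ≡ 7 (mod 67). Verification: 48 × 7 = 336 ≡ 1 (mod 67)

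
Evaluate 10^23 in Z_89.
Using repeated squaring. 23 = 16 + 4 + 2 + 1 (binary 10111). Repeated squaring mod 89: 10^1 ≡ 10; 10^2 ≡ 10² = 100 ≡ 11; 10^4 ≡ 11² = 121 ≡ 32; 10^8 ≡ 32² = 1024 ≡ 45; 10^16 ≡ 45² = 2025 ≡ 67. Multiply: 10^23 = 10^16 × 10^4 × 10^2 × 10^1 ≡ 67 × 32 × 11 × 10 (mod 89): 67 × 32 = 2144 ≡ 8; 8 × 11 = 88 ≡ 88; 88 × 10 = 880 ≡ 79. So 10^23 ≡ 79 (mod 89).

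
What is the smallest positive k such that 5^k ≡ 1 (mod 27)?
Powers of 5 mod 27: 5^1≡5, 5^2≡25, 5^3≡17, 5^4≡4, 5^5≡20, 5^6≡19, 5^7≡14, 5^8≡16, 5^9≡26, 5^10≡22, 5^11≡2, 5^12≡10, 5^13≡23, 5^14≡7, 5^15≡8, 5^16≡13, 5^17≡11, 5^18≡1. Order = 18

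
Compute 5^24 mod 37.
Using repeated squaring. 24 = 16 + 8 (binary 11000). Repeated squaring mod 37: 5^1 ≡ 5; 5^2 ≡ 5² = 25 ≡ 25; 5^4 ≡ 25² = 625 ≡ 33; 5^8 ≡ 33² = 1089 ≡ 16; 5^16 ≡ 16² = 256 ≡ 34. Multiply: 5^24 = 5^16 × 5^8 ≡ 34 × 16 (mod 37): 34 × 16 = 544 ≡ 26. So 5^24 ≡ 26 (mod 37).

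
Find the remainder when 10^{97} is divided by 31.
By Fermat: 10^{30} ≡ 1 (mod 31). 97 = 3×30 + 7. So 10^{97} ≡ 10^{7} ≡ 20 (mod 31)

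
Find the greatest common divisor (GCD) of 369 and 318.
3

Using the Euclidean algorithm:
369 = 1 × 318 + 51
318 = 6 × 51 + 12
51 = 4 × 12 + 3
12 = 4 × 3 + 0

GCD(369, 318) = 3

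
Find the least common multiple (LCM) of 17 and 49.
833

First find GCD(17, 49) using the Euclidean algorithm:
17 = 0 × 49 + 17
49 = 2 × 17 + 15
17 = 1 × 15 + 2
15 = 7 × 2 + 1
2 = 2 × 1 + 0
GCD(17, 49) = 1

LCM formula: LCM(a, b) = (a × b) / GCD(a, b)
LCM(17, 49) = (17 × 49) / 1
LCM(17, 49) = 833 / 1
LCM(17, 49) = 833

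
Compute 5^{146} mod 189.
25

Using successive squaring:
Binary expansion of 146: 10010010
Powers of 5 mod 189 (each is the square of the previous):
  5^1 ≡ 5 (mod 189)
  5^2 ≡ 5² = 25 ≡ 25 (mod 189)
  5^4 ≡ 25² = 625 ≡ 58 (mod 189)
  5^8 ≡ 58² = 3364 ≡ 151 (mod 189)
  5^16 ≡ 151² = 22801 ≡ 121 (mod 189)
  5^32 ≡ 121² = 14641 ≡ 88 (mod 189)
  5^64 ≡ 88² = 7744 ≡ 184 (mod 189)
  5^128 ≡ 184² = 33856 ≡ 25 (mod 189)
146 = 128 + 16 + 2, so 5^146 = 5^128 × 5^16 × 5^2 ≡ 25 × 121 × 25 (mod 189)
Multiplying step by step:
  25 × 121 = 3025 ≡ 1 (mod 189)
  1 × 25 = 25 ≡ 25 (mod 189)
Result: 5^146 ≡ 25 (mod 189)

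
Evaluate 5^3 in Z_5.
5 ≡ 0 (mod 5). 3 = 2 + 1 (binary 11). Repeated squaring mod 5: 0^1 ≡ 0; 0^2 ≡ 0² = 0 ≡ 0. Multiply: 5^3 ≡ 0^2 × 0^1 ≡ 0 × 0 (mod 5): 0 × 0 = 0 ≡ 0. So 5^3 ≡ 0 (mod 5).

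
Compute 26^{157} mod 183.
44

Using successive squaring:
Binary expansion of 157: 10011101
Powers of 26 mod 183 (each is the square of the previous):
  26^1 ≡ 26 (mod 183)
  26^2 ≡ 26² = 676 ≡ 127 (mod 183)
  26^4 ≡ 127² = 16129 ≡ 25 (mod 183)
  26^8 ≡ 25² = 625 ≡ 76 (mod 183)
  26^16 ≡ 76² = 5776 ≡ 103 (mod 183)
  26^32 ≡ 103² = 10609 ≡ 178 (mod 183)
  26^64 ≡ 178² = 31684 ≡ 25 (mod 183)
  26^128 ≡ 25² = 625 ≡ 76 (mod 183)
157 = 128 + 16 + 8 + 4 + 1, so 26^157 = 26^128 × 26^16 × 26^8 × 26^4 × 26^1 ≡ 76 × 103 × 76 × 25 × 26 (mod 183)
Multiplying step by step:
  76 × 103 = 7828 ≡ 142 (mod 183)
  142 × 76 = 10792 ≡ 178 (mod 183)
  178 × 25 = 4450 ≡ 58 (mod 183)
  58 × 26 = 1508 ≡ 44 (mod 183)
Result: 26^157 ≡ 44 (mod 183)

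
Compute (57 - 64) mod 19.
12

(57 - 64) = -7
-7 mod 19 = 12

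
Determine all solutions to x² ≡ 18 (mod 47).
The square roots of 18 mod 47 are 21 and 26. Verify: 21² = 441 ≡ 18 (mod 47)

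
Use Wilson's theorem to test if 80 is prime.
(79)! mod 80 = 0. Since 0 ≢ -1 (mod 80), 80 is not prime.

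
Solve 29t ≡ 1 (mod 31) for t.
15

Using Extended Euclidean Algorithm:
gcd(29, 31) = 1
Bezout coefficients: 29 × 15 + 31 × -14 = 1
So 29 × 15 ≡ 1 (mod 31)
The inverse is 15 mod 31 = 15
Verification: 29 × 15 = 435 = 14 × 31 + 1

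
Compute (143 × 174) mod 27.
15

(143 × 174) = 24882
24882 mod 27 = 15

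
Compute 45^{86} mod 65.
10

Using successive squaring:
Binary expansion of 86: 1010110
Powers of 45 mod 65 (each is the square of the previous):
  45^1 ≡ 45 (mod 65)
  45^2 ≡ 45² = 2025 ≡ 10 (mod 65)
  45^4 ≡ 10² = 100 ≡ 35 (mod 65)
  45^8 ≡ 35² = 1225 ≡ 55 (mod 65)
  45^16 ≡ 55² = 3025 ≡ 35 (mod 65)
  45^32 ≡ 35² = 1225 ≡ 55 (mod 65)
  45^64 ≡ 55² = 3025 ≡ 35 (mod 65)
86 = 64 + 16 + 4 + 2, so 45^86 = 45^64 × 45^16 × 45^4 × 45^2 ≡ 35 × 35 × 35 × 10 (mod 65)
Multiplying step by step:
  35 × 35 = 1225 ≡ 55 (mod 65)
  55 × 35 = 1925 ≡ 40 (mod 65)
  40 × 10 = 400 ≡ 10 (mod 65)
Result: 45^86 ≡ 10 (mod 65)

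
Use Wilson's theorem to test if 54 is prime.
(53)! mod 54 = 0. Since 0 ≢ -1 (mod 54), 54 is not prime.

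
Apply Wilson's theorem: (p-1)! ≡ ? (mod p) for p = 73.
By Wilson's theorem, (72)! ≡ -1 ≡ 72 (mod 73)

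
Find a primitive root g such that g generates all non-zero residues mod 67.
p - 1 = 66 has prime divisors 2, 3, 11. h is a primitive root mod 67 iff h^(66/q) ≢ 1 (mod 67) for each such q.
h = 2: 2^33 ≡ 66, 2^22 ≡ 37, 2^6 ≡ 64 (mod 67); none is 1, so 2 has order 66 and is a primitive root.
The smallest primitive root mod 67 is g = 2.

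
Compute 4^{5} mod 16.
0

Using successive squaring:
Binary expansion of 5: 101
Powers of 4 mod 16 (each is the square of the previous):
  4^1 ≡ 4 (mod 16)
  4^2 ≡ 4² = 16 ≡ 0 (mod 16)
  4^4 ≡ 0² = 0 ≡ 0 (mod 16)
5 = 4 + 1, so 4^5 = 4^4 × 4^1 ≡ 0 × 4 (mod 16)
Multiplying step by step:
  0 × 4 = 0 ≡ 0 (mod 16)
Result: 4^5 ≡ 0 (mod 16)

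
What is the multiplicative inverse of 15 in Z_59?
15^(-1) ≡ 4 (mod 59). Verification: 15 × 4 = 60 ≡ 1 (mod 59)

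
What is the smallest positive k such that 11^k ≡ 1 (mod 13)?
Powers of 11 mod 13: 11^1≡11, 11^2≡4, 11^3≡5, 11^4≡3, 11^5≡7, 11^6≡12, 11^7≡2, 11^8≡9, 11^9≡8, 11^10≡10, 11^11≡6, 11^12≡1. Order = 12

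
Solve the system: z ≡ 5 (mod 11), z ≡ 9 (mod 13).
M = 11 × 13 = 143. M₁ = 13, y₁ ≡ 6 (mod 11). M₂ = 11, y₂ ≡ 6 (mod 13). z = 5×13×6 + 9×11×6 ≡ 126 (mod 143)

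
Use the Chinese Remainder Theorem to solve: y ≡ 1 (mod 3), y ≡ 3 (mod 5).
13

Using the Chinese Remainder Theorem:
M = product of moduli = 15
For equation 1: M_1 = 5, 5 ≡ 2 (mod 3), inverse of 5 mod 3 is 2 (check: 2 × 2 = 4 ≡ 1 (mod 3))
For equation 2: M_2 = 3, 3 ≡ 3 (mod 5), inverse of 3 mod 5 is 2 (check: 3 × 2 = 6 ≡ 1 (mod 5))
Combine: y ≡ Σ r_i×M_i×(M_i⁻¹ mod m_i) = 1×5×2 + 3×3×2 = 10 + 18 = 28
28 mod 15 = 13
y ≡ 13 (mod 15)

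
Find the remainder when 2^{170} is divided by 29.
By Fermat: 2^{28} ≡ 1 (mod 29). 170 = 6×28 + 2. So 2^{170} ≡ 2^{2} ≡ 4 (mod 29)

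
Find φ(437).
396

Prime factorization: 437 = 19 × 23
Using the formula φ(n) = n × Π(1 - 1/p) for each prime factor p:
φ(437) = 437 × (1 - 1/19) × (1 - 1/23)
φ(437) = 396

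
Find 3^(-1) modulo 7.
5

Using Extended Euclidean Algorithm:
gcd(3, 7) = 1
Bezout coefficients: 3 × -2 + 7 × 1 = 1
So 3 × -2 ≡ 1 (mod 7)
The inverse is -2 mod 7 = 5
Verification: 3 × 5 = 15 = 2 × 7 + 1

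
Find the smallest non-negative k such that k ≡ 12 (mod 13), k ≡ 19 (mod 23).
272

Using the Chinese Remainder Theorem:
M = product of moduli = 299
For equation 1: M_1 = 23, 23 ≡ 10 (mod 13), inverse of 23 mod 13 is 4 (check: 10 × 4 = 40 ≡ 1 (mod 13))
For equation 2: M_2 = 13, 13 ≡ 13 (mod 23), inverse of 13 mod 23 is 16 (check: 13 × 16 = 208 ≡ 1 (mod 23))
Combine: k ≡ Σ r_i×M_i×(M_i⁻¹ mod m_i) = 12×23×4 + 19×13×16 = 1104 + 3952 = 5056
5056 mod 299 = 272
k ≡ 272 (mod 299)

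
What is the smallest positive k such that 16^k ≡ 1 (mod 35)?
Powers of 16 mod 35: 16^1≡16, 16^2≡11, 16^3≡1. Order = 3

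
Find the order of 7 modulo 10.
Powers of 7 mod 10: 7^1≡7, 7^2≡9, 7^3≡3, 7^4≡1. Order = 4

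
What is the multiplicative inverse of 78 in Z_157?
78^(-1) ≡ 155 (mod 157). Verification: 78 × 155 = 12090 ≡ 1 (mod 157)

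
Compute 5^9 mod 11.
9 = 8 + 1 (binary 1001). Repeated squaring mod 11: 5^1 ≡ 5; 5^2 ≡ 5² = 25 ≡ 3; 5^4 ≡ 3² = 9 ≡ 9; 5^8 ≡ 9² = 81 ≡ 4. Multiply: 5^9 = 5^8 × 5^1 ≡ 4 × 5 (mod 11): 4 × 5 = 20 ≡ 9. So 5^9 ≡ 9 (mod 11).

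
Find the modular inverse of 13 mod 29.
13^(-1) ≡ 9 (mod 29). Verification: 13 × 9 = 117 ≡ 1 (mod 29)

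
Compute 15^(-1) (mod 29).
2

Using Extended Euclidean Algorithm:
gcd(15, 29) = 1
Bezout coefficients: 15 × 2 + 29 × -1 = 1
So 15 × 2 ≡ 1 (mod 29)
The inverse is 2 mod 29 = 2
Verification: 15 × 2 = 30 = 1 × 29 + 1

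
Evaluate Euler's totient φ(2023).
1632

Prime factorization: 2023 = 7 × 17^2
Using the formula φ(n) = n × Π(1 - 1/p) for each prime factor p:
φ(2023) = 2023 × (1 - 1/7) × (1 - 1/17)
φ(2023) = 1632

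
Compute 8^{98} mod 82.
66

Using successive squaring:
Binary expansion of 98: 1100010
Powers of 8 mod 82 (each is the square of the previous):
  8^1 ≡ 8 (mod 82)
  8^2 ≡ 8² = 64 ≡ 64 (mod 82)
  8^4 ≡ 64² = 4096 ≡ 78 (mod 82)
  8^8 ≡ 78² = 6084 ≡ 16 (mod 82)
  8^16 ≡ 16² = 256 ≡ 10 (mod 82)
  8^32 ≡ 10² = 100 ≡ 18 (mod 82)
  8^64 ≡ 18² = 324 ≡ 78 (mod 82)
98 = 64 + 32 + 2, so 8^98 = 8^64 × 8^32 × 8^2 ≡ 78 × 18 × 64 (mod 82)
Multiplying step by step:
  78 × 18 = 1404 ≡ 10 (mod 82)
  10 × 64 = 640 ≡ 66 (mod 82)
Result: 8^98 ≡ 66 (mod 82)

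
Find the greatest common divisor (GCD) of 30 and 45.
15

Using the Euclidean algorithm:
30 = 0 × 45 + 30
45 = 1 × 30 + 15
30 = 2 × 15 + 0

GCD(30, 45) = 15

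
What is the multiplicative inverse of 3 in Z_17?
6

Using Extended Euclidean Algorithm:
gcd(3, 17) = 1
Bezout coefficients: 3 × 6 + 17 × -1 = 1
So 3 × 6 ≡ 1 (mod 17)
The inverse is 6 mod 17 = 6
Verification: 3 × 6 = 18 = 1 × 17 + 1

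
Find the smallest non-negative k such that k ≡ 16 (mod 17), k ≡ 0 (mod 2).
16

Using the Chinese Remainder Theorem:
M = product of moduli = 34
For equation 1: M_1 = 2, 2 ≡ 2 (mod 17), inverse of 2 mod 17 is 9 (check: 2 × 9 = 18 ≡ 1 (mod 17))
For equation 2: M_2 = 17, 17 ≡ 1 (mod 2), inverse of 17 mod 2 is 1 (check: 1 × 1 = 1 ≡ 1 (mod 2))
Combine: k ≡ Σ r_i×M_i×(M_i⁻¹ mod m_i) = 16×2×9 + 0×17×1 = 288 + 0 = 288
288 mod 34 = 16
k ≡ 16 (mod 34)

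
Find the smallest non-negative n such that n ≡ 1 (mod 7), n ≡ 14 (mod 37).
162

Using the Chinese Remainder Theorem:
M = product of moduli = 259
For equation 1: M_1 = 37, 37 ≡ 2 (mod 7), inverse of 37 mod 7 is 4 (check: 2 × 4 = 8 ≡ 1 (mod 7))
For equation 2: M_2 = 7, 7 ≡ 7 (mod 37), inverse of 7 mod 37 is 16 (check: 7 × 16 = 112 ≡ 1 (mod 37))
Combine: n ≡ Σ r_i×M_i×(M_i⁻¹ mod m_i) = 1×37×4 + 14×7×16 = 148 + 1568 = 1716
1716 mod 259 = 162
n ≡ 162 (mod 259)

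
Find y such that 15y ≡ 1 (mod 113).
15^(-1) ≡ 98 (mod 113). Verification: 15 × 98 = 1470 ≡ 1 (mod 113)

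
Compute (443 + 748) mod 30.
21

(443 + 748) = 1191
1191 mod 30 = 21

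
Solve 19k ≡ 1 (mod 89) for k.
75

Using Extended Euclidean Algorithm:
gcd(19, 89) = 1
Bezout coefficients: 19 × -14 + 89 × 3 = 1
So 19 × -14 ≡ 1 (mod 89)
The inverse is -14 mod 89 = 75
Verification: 19 × 75 = 1425 = 16 × 89 + 1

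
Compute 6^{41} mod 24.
0

Using successive squaring:
Binary expansion of 41: 101001
Powers of 6 mod 24 (each is the square of the previous):
  6^1 ≡ 6 (mod 24)
  6^2 ≡ 6² = 36 ≡ 12 (mod 24)
  6^4 ≡ 12² = 144 ≡ 0 (mod 24)
  6^8 ≡ 0² = 0 ≡ 0 (mod 24)
  6^16 ≡ 0² = 0 ≡ 0 (mod 24)
  6^32 ≡ 0² = 0 ≡ 0 (mod 24)
41 = 32 + 8 + 1, so 6^41 = 6^32 × 6^8 × 6^1 ≡ 0 × 0 × 6 (mod 24)
Multiplying step by step:
  0 × 0 = 0 ≡ 0 (mod 24)
  0 × 6 = 0 ≡ 0 (mod 24)
Result: 6^41 ≡ 0 (mod 24)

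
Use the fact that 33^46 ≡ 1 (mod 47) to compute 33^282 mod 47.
By Fermat: 33^{46} ≡ 1 (mod 47). 282 = 6×46 + 6. So 33^{282} ≡ 33^{6} ≡ 42 (mod 47)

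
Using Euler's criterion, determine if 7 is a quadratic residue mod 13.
By Euler's criterion: 7^{6} ≡ 12 (mod 13). Since this equals -1 (≡ 12), 7 is not a QR.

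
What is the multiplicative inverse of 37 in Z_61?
37^(-1) ≡ 33 (mod 61). Verification: 37 × 33 = 1221 ≡ 1 (mod 61)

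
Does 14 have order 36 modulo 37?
p - 1 = 36 has prime divisors 2, 3. Check 14^(36/q) mod 37 for each: 14^(36/2) = 14^18 ≡ 36, 14^(36/3) = 14^12 ≡ 1 (mod 37). Since 14^12 ≡ 1 (mod 37), the order of 14 divides 12 (in fact the order is 12) ≠ 36, so it is not a primitive root.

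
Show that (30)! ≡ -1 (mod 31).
(30)! mod 31 = 30. Since this equals -1 (mod 31), Wilson confirms 31 is prime.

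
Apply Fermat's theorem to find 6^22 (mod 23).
By Fermat's Little Theorem, 6^{22} ≡ 1 (mod 23) since 23 is prime and gcd(6, 23) = 1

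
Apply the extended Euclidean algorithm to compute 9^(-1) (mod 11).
Extended GCD: 9(5) + 11(-4) = 1. So 9^(-1) ≡ 5 ≡ 5 (mod 11). Verify: 9 × 5 = 45 ≡ 1 (mod 11)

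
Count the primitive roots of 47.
22

The number of primitive roots modulo p is φ(p-1) = φ(46)
φ(46) = 22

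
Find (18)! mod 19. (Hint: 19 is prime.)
By Wilson's theorem, (18)! ≡ -1 ≡ 18 (mod 19)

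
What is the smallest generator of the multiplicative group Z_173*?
p - 1 = 172 has prime divisors 2, 43. h is a primitive root mod 173 iff h^(172/q) ≢ 1 (mod 173) for each such q.
h = 2: 2^86 ≡ 172, 2^4 ≡ 16 (mod 173); none is 1, so 2 has order 172 and is a primitive root.
The smallest primitive root mod 173 is g = 2.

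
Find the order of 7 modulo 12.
Powers of 7 mod 12: 7^1≡7, 7^2≡1. Order = 2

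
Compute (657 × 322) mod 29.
28

(657 × 322) = 211554
211554 mod 29 = 28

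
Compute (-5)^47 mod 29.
Using Fermat: (-5)^{28} ≡ 1 (mod 29). 47 ≡ 19 (mod 28). So (-5)^{47} ≡ (-5)^{19} ≡ 7 (mod 29)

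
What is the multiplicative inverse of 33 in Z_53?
45

Using Extended Euclidean Algorithm:
gcd(33, 53) = 1
Bezout coefficients: 33 × -8 + 53 × 5 = 1
So 33 × -8 ≡ 1 (mod 53)
The inverse is -8 mod 53 = 45
Verification: 33 × 45 = 1485 = 28 × 53 + 1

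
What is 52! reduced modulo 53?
By Wilson's theorem, (52)! ≡ -1 ≡ 52 (mod 53)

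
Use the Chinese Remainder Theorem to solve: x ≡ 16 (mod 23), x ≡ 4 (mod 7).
39

Using the Chinese Remainder Theorem:
M = product of moduli = 161
For equation 1: M_1 = 7, 7 ≡ 7 (mod 23), inverse of 7 mod 23 is 10 (check: 7 × 10 = 70 ≡ 1 (mod 23))
For equation 2: M_2 = 23, 23 ≡ 2 (mod 7), inverse of 23 mod 7 is 4 (check: 2 × 4 = 8 ≡ 1 (mod 7))
Combine: x ≡ Σ r_i×M_i×(M_i⁻¹ mod m_i) = 16×7×10 + 4×23×4 = 1120 + 368 = 1488
1488 mod 161 = 39
x ≡ 39 (mod 161)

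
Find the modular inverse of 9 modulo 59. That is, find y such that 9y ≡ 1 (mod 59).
46

Using Extended Euclidean Algorithm:
gcd(9, 59) = 1
Bezout coefficients: 9 × -13 + 59 × 2 = 1
So 9 × -13 ≡ 1 (mod 59)
The inverse is -13 mod 59 = 46
Verification: 9 × 46 = 414 = 7 × 59 + 1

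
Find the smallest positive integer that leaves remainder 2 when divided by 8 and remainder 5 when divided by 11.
M = 8 × 11 = 88. M₁ = 11, y₁ ≡ 3 (mod 8). M₂ = 8, y₂ ≡ 7 (mod 11). y = 2×11×3 + 5×8×7 ≡ 82 (mod 88). The smallest positive such number is 82.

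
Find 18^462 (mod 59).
Using Fermat: 18^{58} ≡ 1 (mod 59). 462 ≡ 56 (mod 58). So 18^{462} ≡ 18^{56} ≡ 57 (mod 59)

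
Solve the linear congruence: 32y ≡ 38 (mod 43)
20

Since gcd(32, 43) = 1 divides 38, a solution exists.
Multiply both sides by the inverse of 32 mod 43:
  32^(-1) mod 43 = 39
  x ≡ 39 × 38 ≡ 1482 ≡ 20 (mod 43)
Verification: 32 × 20 = 640 = 14 × 43 + 38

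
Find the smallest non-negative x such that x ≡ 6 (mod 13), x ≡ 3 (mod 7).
45

Using the Chinese Remainder Theorem:
M = product of moduli = 91
For equation 1: M_1 = 7, 7 ≡ 7 (mod 13), inverse of 7 mod 13 is 2 (check: 7 × 2 = 14 ≡ 1 (mod 13))
For equation 2: M_2 = 13, 13 ≡ 6 (mod 7), inverse of 13 mod 7 is 6 (check: 6 × 6 = 36 ≡ 1 (mod 7))
Combine: x ≡ Σ r_i×M_i×(M_i⁻¹ mod m_i) = 6×7×2 + 3×13×6 = 84 + 234 = 318
318 mod 91 = 45
x ≡ 45 (mod 91)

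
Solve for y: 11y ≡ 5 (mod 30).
25

Since gcd(11, 30) = 1 divides 5, a solution exists.
Multiply both sides by the inverse of 11 mod 30:
  11^(-1) mod 30 = 11
  x ≡ 11 × 5 ≡ 55 ≡ 25 (mod 30)
Verification: 11 × 25 = 275 = 9 × 30 + 5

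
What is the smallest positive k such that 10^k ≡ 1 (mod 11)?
Powers of 10 mod 11: 10^1≡10, 10^2≡1. Order = 2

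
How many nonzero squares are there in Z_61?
For prime 61, there are (p-1)/2 = (61-1)/2 = 30 quadratic residues (excluding 0).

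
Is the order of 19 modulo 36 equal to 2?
Yes, ord_36(19) = 2.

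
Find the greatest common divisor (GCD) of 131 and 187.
1

Using the Euclidean algorithm:
131 = 0 × 187 + 131
187 = 1 × 131 + 56
131 = 2 × 56 + 19
56 = 2 × 19 + 18
19 = 1 × 18 + 1
18 = 18 × 1 + 0

GCD(131, 187) = 1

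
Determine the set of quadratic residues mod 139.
QRs mod 139: {1, 4, 5, 6, 7, 9, 11, 13, 16, 20, 24, 25, 28, 29, 30, 31, 34, 35, 36, 37, 38, 41, 42, 44, 45, 46, 47, 49, 51, 52, 54, 55, 57, 63, 64, 65, 66, 67, 69, 71, 77, 78, 79, 80, 81, 83, 86, 89, 91, 96, 99, 100, 106, 107, 112, 113, 116, 117, 118, 120, 121, 122, 124, 125, 127, 129, 131, 136, 137}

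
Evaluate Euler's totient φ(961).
930

Prime factorization: 961 = 31^2
Using the formula φ(n) = n × Π(1 - 1/p) for each prime factor p:
φ(961) = 961 × (1 - 1/31)
φ(961) = 930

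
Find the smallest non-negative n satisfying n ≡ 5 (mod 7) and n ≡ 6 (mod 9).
M = 7 × 9 = 63. M₁ = 9, y₁ ≡ 4 (mod 7). M₂ = 7, y₂ ≡ 4 (mod 9). n = 5×9×4 + 6×7×4 ≡ 33 (mod 63)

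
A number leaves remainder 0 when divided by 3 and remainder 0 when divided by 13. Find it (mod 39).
M = 3 × 13 = 39. M₁ = 13, y₁ ≡ 1 (mod 3). M₂ = 3, y₂ ≡ 9 (mod 13). r = 0×13×1 + 0×3×9 ≡ 0 (mod 39)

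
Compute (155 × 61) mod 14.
5

(155 × 61) = 9455
9455 mod 14 = 5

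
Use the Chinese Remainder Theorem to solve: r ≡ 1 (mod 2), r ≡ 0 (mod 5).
M = 2 × 5 = 10. M₁ = 5, y₁ ≡ 1 (mod 2). M₂ = 2, y₂ ≡ 3 (mod 5). r = 1×5×1 + 0×2×3 ≡ 5 (mod 10)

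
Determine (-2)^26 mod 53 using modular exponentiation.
Using repeated squaring. (-2) ≡ 51 (mod 53). 26 = 16 + 8 + 2 (binary 11010). Repeated squaring mod 53: 51^1 ≡ 51; 51^2 ≡ 51² = 2601 ≡ 4; 51^4 ≡ 4² = 16 ≡ 16; 51^8 ≡ 16² = 256 ≡ 44; 51^16 ≡ 44² = 1936 ≡ 28. Multiply: (-2)^26 ≡ 51^16 × 51^8 × 51^2 ≡ 28 × 44 × 4 (mod 53): 28 × 44 = 1232 ≡ 13; 13 × 4 = 52 ≡ 52. So (-2)^26 ≡ 52 (mod 53).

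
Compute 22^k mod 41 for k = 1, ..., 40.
g^1, g^2, ..., g^{40} mod 41: {22, 33, 29, 23, 14, 21, 11, 37, 35, 32, 7, 31, 26, 39, 38, 16, 24, 36, 13, 40, 19, 8, 12, 18, 27, 20, 30, 4, 6, 9, 34, 10, 15, 2, 3, 25, 17, 5, 28, 1}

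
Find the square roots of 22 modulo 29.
The square roots of 22 mod 29 are 15 and 14. Verify: 15² = 225 ≡ 22 (mod 29)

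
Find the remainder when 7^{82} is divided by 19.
By Fermat: 7^{18} ≡ 1 (mod 19). 82 = 4×18 + 10. So 7^{82} ≡ 7^{10} ≡ 7 (mod 19)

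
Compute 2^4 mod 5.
4 = 4 (binary 100). Repeated squaring mod 5: 2^1 ≡ 2; 2^2 ≡ 2² = 4 ≡ 4; 2^4 ≡ 4² = 16 ≡ 1. So 2^4 ≡ 1 (mod 5).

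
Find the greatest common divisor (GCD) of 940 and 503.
1

Using the Euclidean algorithm:
940 = 1 × 503 + 437
503 = 1 × 437 + 66
437 = 6 × 66 + 41
66 = 1 × 41 + 25
41 = 1 × 25 + 16
25 = 1 × 16 + 9
16 = 1 × 9 + 7
9 = 1 × 7 + 2
7 = 3 × 2 + 1
2 = 2 × 1 + 0

GCD(940, 503) = 1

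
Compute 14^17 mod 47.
Using repeated squaring. 17 = 16 + 1 (binary 10001). Repeated squaring mod 47: 14^1 ≡ 14; 14^2 ≡ 14² = 196 ≡ 8; 14^4 ≡ 8² = 64 ≡ 17; 14^8 ≡ 17² = 289 ≡ 7; 14^16 ≡ 7² = 49 ≡ 2. Multiply: 14^17 = 14^16 × 14^1 ≡ 2 × 14 (mod 47): 2 × 14 = 28 ≡ 28. So 14^17 ≡ 28 (mod 47).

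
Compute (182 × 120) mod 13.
0

(182 × 120) = 21840
21840 mod 13 = 0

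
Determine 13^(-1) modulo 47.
13^(-1) ≡ 29 (mod 47). Verification: 13 × 29 = 377 ≡ 1 (mod 47)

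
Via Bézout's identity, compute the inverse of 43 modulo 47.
Extended GCD: 43(-12) + 47(11) = 1. So 43^(-1) ≡ 35 ≡ 35 (mod 47). Verify: 43 × 35 = 1505 ≡ 1 (mod 47)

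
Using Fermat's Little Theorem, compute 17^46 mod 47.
By Fermat's Little Theorem, 17^{46} ≡ 1 (mod 47) since 47 is prime and gcd(17, 47) = 1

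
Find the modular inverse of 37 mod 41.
37^(-1) ≡ 10 (mod 41). Verification: 37 × 10 = 370 ≡ 1 (mod 41)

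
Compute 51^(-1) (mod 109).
51^(-1) ≡ 62 (mod 109). Verification: 51 × 62 = 3162 ≡ 1 (mod 109)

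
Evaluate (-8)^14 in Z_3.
Using Fermat: (-8)^{2} ≡ 1 (mod 3). 14 ≡ 0 (mod 2). So (-8)^{14} ≡ (-8)^{0} ≡ 1 (mod 3)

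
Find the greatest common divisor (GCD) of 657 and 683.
1

Using the Euclidean algorithm:
657 = 0 × 683 + 657
683 = 1 × 657 + 26
657 = 25 × 26 + 7
26 = 3 × 7 + 5
7 = 1 × 5 + 2
5 = 2 × 2 + 1
2 = 2 × 1 + 0

GCD(657, 683) = 1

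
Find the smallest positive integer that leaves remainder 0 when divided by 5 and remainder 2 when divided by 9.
M = 5 × 9 = 45. M₁ = 9, y₁ ≡ 4 (mod 5). M₂ = 5, y₂ ≡ 2 (mod 9). m = 0×9×4 + 2×5×2 ≡ 20 (mod 45). The smallest positive such number is 20.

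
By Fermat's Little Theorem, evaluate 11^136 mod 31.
By Fermat: 11^{30} ≡ 1 (mod 31). 136 = 4×30 + 16. So 11^{136} ≡ 11^{16} ≡ 20 (mod 31)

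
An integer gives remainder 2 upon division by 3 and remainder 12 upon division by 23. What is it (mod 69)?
M = 3 × 23 = 69. M₁ = 23, y₁ ≡ 2 (mod 3). M₂ = 3, y₂ ≡ 8 (mod 23). r = 2×23×2 + 12×3×8 ≡ 35 (mod 69). The smallest positive such number is 35.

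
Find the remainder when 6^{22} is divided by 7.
By Fermat: 6^{6} ≡ 1 (mod 7). 22 = 3×6 + 4. So 6^{22} ≡ 6^{4} ≡ 1 (mod 7)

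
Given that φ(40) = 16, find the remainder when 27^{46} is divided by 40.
By Euler: 27^{16} ≡ 1 (mod 40) since gcd(27, 40) = 1. 46 = 2×16 + 14. So 27^{46} ≡ 27^{14} ≡ 9 (mod 40)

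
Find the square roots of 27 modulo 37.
The square roots of 27 mod 37 are 8 and 29. Verify: 8² = 64 ≡ 27 (mod 37)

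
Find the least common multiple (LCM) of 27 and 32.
864

First find GCD(27, 32) using the Euclidean algorithm:
27 = 0 × 32 + 27
32 = 1 × 27 + 5
27 = 5 × 5 + 2
5 = 2 × 2 + 1
2 = 2 × 1 + 0
GCD(27, 32) = 1

LCM formula: LCM(a, b) = (a × b) / GCD(a, b)
LCM(27, 32) = (27 × 32) / 1
LCM(27, 32) = 864 / 1
LCM(27, 32) = 864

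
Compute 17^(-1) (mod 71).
46

Using Extended Euclidean Algorithm:
gcd(17, 71) = 1
Bezout coefficients: 17 × -25 + 71 × 6 = 1
So 17 × -25 ≡ 1 (mod 71)
The inverse is -25 mod 71 = 46
Verification: 17 × 46 = 782 = 11 × 71 + 1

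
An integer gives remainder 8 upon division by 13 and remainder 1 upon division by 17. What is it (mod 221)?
M = 13 × 17 = 221. M₁ = 17, y₁ ≡ 10 (mod 13). M₂ = 13, y₂ ≡ 4 (mod 17). r = 8×17×10 + 1×13×4 ≡ 86 (mod 221). The smallest positive such number is 86.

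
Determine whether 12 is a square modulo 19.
By Euler's criterion: 12^{9} ≡ 18 (mod 19). Since this equals -1 (≡ 18), 12 is not a QR.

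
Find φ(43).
42

Prime factorization: 43 = 43
Using the formula φ(n) = n × Π(1 - 1/p) for each prime factor p:
φ(43) = 43 × (1 - 1/43)
φ(43) = 42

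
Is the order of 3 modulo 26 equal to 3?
Yes, ord_26(3) = 3.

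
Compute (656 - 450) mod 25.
6

(656 - 450) = 206
206 mod 25 = 6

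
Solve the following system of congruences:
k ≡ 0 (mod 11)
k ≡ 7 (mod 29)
297

Using the Chinese Remainder Theorem:
M = product of moduli = 319
For equation 1: M_1 = 29, 29 ≡ 7 (mod 11), inverse of 29 mod 11 is 8 (check: 7 × 8 = 56 ≡ 1 (mod 11))
For equation 2: M_2 = 11, 11 ≡ 11 (mod 29), inverse of 11 mod 29 is 8 (check: 11 × 8 = 88 ≡ 1 (mod 29))
Combine: k ≡ Σ r_i×M_i×(M_i⁻¹ mod m_i) = 0×29×8 + 7×11×8 = 0 + 616 = 616
616 mod 319 = 297
k ≡ 297 (mod 319)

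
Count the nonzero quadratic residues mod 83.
For prime 83, there are (p-1)/2 = (83-1)/2 = 41 quadratic residues (excluding 0).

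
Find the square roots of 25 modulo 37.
The square roots of 25 mod 37 are 5 and 32. Verify: 5² = 25 ≡ 25 (mod 37)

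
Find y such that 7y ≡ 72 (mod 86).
84

Since gcd(7, 86) = 1 divides 72, a solution exists.
Multiply both sides by the inverse of 7 mod 86:
  7^(-1) mod 86 = 37
  x ≡ 37 × 72 ≡ 2664 ≡ 84 (mod 86)
Verification: 7 × 84 = 588 = 6 × 86 + 72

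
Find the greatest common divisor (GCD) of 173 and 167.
1

Using the Euclidean algorithm:
173 = 1 × 167 + 6
167 = 27 × 6 + 5
6 = 1 × 5 + 1
5 = 5 × 1 + 0

GCD(173, 167) = 1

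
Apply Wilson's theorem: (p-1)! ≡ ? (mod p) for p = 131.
By Wilson's theorem, (130)! ≡ -1 ≡ 130 (mod 131)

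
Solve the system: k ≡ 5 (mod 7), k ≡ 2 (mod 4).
M = 7 × 4 = 28. M₁ = 4, y₁ ≡ 2 (mod 7). M₂ = 7, y₂ ≡ 3 (mod 4). k = 5×4×2 + 2×7×3 ≡ 26 (mod 28)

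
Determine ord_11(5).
Powers of 5 mod 11: 5^1≡5, 5^2≡3, 5^3≡4, 5^4≡9, 5^5≡1. Order = 5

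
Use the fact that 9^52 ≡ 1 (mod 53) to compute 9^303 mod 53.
By Fermat: 9^{52} ≡ 1 (mod 53). 303 ≡ 43 (mod 52). So 9^{303} ≡ 9^{43} ≡ 11 (mod 53)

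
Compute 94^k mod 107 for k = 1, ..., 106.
g^1, g^2, ..., g^{106} mod 107: {94, 62, 50, 99, 104, 39, 28, 64, 24, 9, 97, 23, 22, 35, 80, 30, 38, 41, 2, 81, 17, 100, 91, 101, 78, 56, 21, 48, 18, 87, 46, 44, 70, 53, 60, 76, 82, 4, 55, 34, 93, 75, 95, 49, 5, 42, 96, 36, 67, 92, 88, 33, 106, 13, 45, 57, 8, 3, 68, 79, 43, 83, 98, 10, 84, 85, 72, 27, 77, 69, 66, 105, 26, 90, 7, 16, 6, 29, 51, 86, 59, 89, 20, 61, 63, 37, 54, 47, 31, 25, 103, 52, 73, 14, 32, 12, 58, 102, 65, 11, 71, 40, 15, 19, 74, 1}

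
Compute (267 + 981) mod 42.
30

(267 + 981) = 1248
1248 mod 42 = 30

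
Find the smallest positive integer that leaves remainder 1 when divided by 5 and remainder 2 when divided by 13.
M = 5 × 13 = 65. M₁ = 13, y₁ ≡ 2 (mod 5). M₂ = 5, y₂ ≡ 8 (mod 13). k = 1×13×2 + 2×5×8 ≡ 41 (mod 65). The smallest positive such number is 41.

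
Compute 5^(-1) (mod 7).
3

Using Extended Euclidean Algorithm:
gcd(5, 7) = 1
Bezout coefficients: 5 × 3 + 7 × -2 = 1
So 5 × 3 ≡ 1 (mod 7)
The inverse is 3 mod 7 = 3
Verification: 5 × 3 = 15 = 2 × 7 + 1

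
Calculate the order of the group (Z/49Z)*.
42

Prime factorization: 49 = 7^2
Using the formula φ(n) = n × Π(1 - 1/p) for each prime factor p:
φ(49) = 49 × (1 - 1/7)
φ(49) = 42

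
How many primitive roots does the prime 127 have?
Number of primitive roots mod 127 = φ(126) = 36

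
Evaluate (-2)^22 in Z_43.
Using repeated squaring. (-2) ≡ 41 (mod 43). 22 = 16 + 4 + 2 (binary 10110). Repeated squaring mod 43: 41^1 ≡ 41; 41^2 ≡ 41² = 1681 ≡ 4; 41^4 ≡ 4² = 16 ≡ 16; 41^8 ≡ 16² = 256 ≡ 41; 41^16 ≡ 41² = 1681 ≡ 4. Multiply: (-2)^22 ≡ 41^16 × 41^4 × 41^2 ≡ 4 × 16 × 4 (mod 43): 4 × 16 = 64 ≡ 21; 21 × 4 = 84 ≡ 41. So (-2)^22 ≡ 41 (mod 43).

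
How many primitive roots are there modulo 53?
24

The number of primitive roots modulo p is φ(p-1) = φ(52)
φ(52) = 24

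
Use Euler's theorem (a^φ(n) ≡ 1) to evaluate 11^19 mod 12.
By Euler: 11^{4} ≡ 1 (mod 12) since gcd(11, 12) = 1. 19 = 4×4 + 3. So 11^{19} ≡ 11^{3} ≡ 11 (mod 12)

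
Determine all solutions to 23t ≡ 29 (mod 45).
13

Since gcd(23, 45) = 1 divides 29, a solution exists.
Multiply both sides by the inverse of 23 mod 45:
  23^(-1) mod 45 = 2
  x ≡ 2 × 29 ≡ 58 ≡ 13 (mod 45)
Verification: 23 × 13 = 299 = 6 × 45 + 29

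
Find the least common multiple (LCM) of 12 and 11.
132

First find GCD(12, 11) using the Euclidean algorithm:
12 = 1 × 11 + 1
11 = 11 × 1 + 0
GCD(12, 11) = 1

LCM formula: LCM(a, b) = (a × b) / GCD(a, b)
LCM(12, 11) = (12 × 11) / 1
LCM(12, 11) = 132 / 1
LCM(12, 11) = 132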